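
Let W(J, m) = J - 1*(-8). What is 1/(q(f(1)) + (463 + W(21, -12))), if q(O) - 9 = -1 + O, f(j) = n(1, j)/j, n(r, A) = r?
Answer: 1/501 ≈ 0.0019960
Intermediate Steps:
f(j) = 1/j
q(O) = 8 + O (q(O) = 9 + (-1 + O) = 8 + O)
W(J, m) = 8 + J (W(J, m) = J + 8 = 8 + J)
1/(q(f(1)) + (463 + W(21, -12))) = 1/((8 + 1/1) + (463 + (8 + 21))) = 1/((8 + 1) + (463 + 29)) = 1/(9 + 492) = 1/501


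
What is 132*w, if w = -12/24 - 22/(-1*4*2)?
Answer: 297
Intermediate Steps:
w = 9/4 (w = -12*1/24 - 22/((-4*2)) = -1/2 - 22/(-8) = -1/2 - 22*(-1/8) = -1/2 + 11/4 = 9/4 ≈ 2.2500)
132*w = 132*(9/4) = 297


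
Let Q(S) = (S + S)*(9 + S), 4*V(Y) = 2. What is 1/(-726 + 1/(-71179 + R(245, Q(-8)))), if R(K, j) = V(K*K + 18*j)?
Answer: -142357/103351184 ≈ -0.0013774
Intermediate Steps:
V(Y) = ½ (V(Y) = (¼)*2 = ½)
Q(S) = 2*S*(9 + S) (Q(S) = (2*S)*(9 + S) = 2*S*(9 + S))
R(K, j) = ½
1/(-726 + 1/(-71179 + R(245, Q(-8)))) = 1/(-726 + 1/(-71179 + ½)) = 1/(-726 + 1/(-142357/2)) = 1/(-726 - 2/142357) = 1/(-103351184/142357) = -142357/103351184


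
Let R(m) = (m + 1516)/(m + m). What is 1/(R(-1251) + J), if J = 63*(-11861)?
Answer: -2502/1869602251 ≈ -1.3383e-6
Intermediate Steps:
J = -747243
R(m) = (1516 + m)/(2*m) (R(m) = (1516 + m)/((2*m)) = (1516 + m)*(1/(2*m)) = (1516 + m)/(2*m))
1/(R(-1251) + J) = 1/((1/2)*(1516 - 1251)/(-1251) - 747243) = 1/((1/2)*(-1/1251)*265 - 747243) = 1/(-265/2502 - 747243) = 1/(-1869602251/2502) = -2502/1869602251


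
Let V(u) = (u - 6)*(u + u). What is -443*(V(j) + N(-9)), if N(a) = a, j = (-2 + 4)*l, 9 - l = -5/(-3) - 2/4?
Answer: -1171735/9 ≈ -1.3019e+5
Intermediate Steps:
l = 47/6 (l = 9 - (-5/(-3) - 2/4) = 9 - (-5*(-⅓) - 2*¼) = 9 - (5/3 - ½) = 9 - 1*7/6 = 9 - 7/6 = 47/6 ≈ 7.8333)
j = 47/3 (j = (-2 + 4)*(47/6) = 2*(47/6) = 47/3 ≈ 15.667)
V(u) = 2*u*(-6 + u) (V(u) = (-6 + u)*(2*u) = 2*u*(-6 + u))
-443*(V(j) + N(-9)) = -443*(2*(47/3)*(-6 + 47/3) - 9) = -443*(2*(47/3)*(29/3) - 9) = -443*(2726/9 - 9) = -443*2645/9 = -1171735/9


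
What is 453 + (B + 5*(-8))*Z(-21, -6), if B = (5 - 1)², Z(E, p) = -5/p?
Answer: 433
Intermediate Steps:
B = 16 (B = 4² = 16)
453 + (B + 5*(-8))*Z(-21, -6) = 453 + (16 + 5*(-8))*(-5/(-6)) = 453 + (16 - 40)*(-5*(-⅙)) = 453 - 24*⅚ = 453 - 20 = 433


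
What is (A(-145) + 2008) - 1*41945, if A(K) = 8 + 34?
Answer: -39895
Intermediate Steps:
A(K) = 42
(A(-145) + 2008) - 1*41945 = (42 + 2008) - 1*41945 = 2050 - 41945 = -39895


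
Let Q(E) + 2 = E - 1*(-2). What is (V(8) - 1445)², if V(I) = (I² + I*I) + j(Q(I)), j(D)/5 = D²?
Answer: 994009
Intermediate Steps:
Q(E) = E (Q(E) = -2 + (E - 1*(-2)) = -2 + (E + 2) = -2 + (2 + E) = E)
j(D) = 5*D²
V(I) = 7*I² (V(I) = (I² + I*I) + 5*I² = (I² + I²) + 5*I² = 2*I² + 5*I² = 7*I²)
(V(8) - 1445)² = (7*8² - 1445)² = (7*64 - 1445)² = (448 - 1445)² = (-997)² = 994009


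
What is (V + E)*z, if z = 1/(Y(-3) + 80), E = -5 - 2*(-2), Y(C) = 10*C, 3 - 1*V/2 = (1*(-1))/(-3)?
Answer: 13/150 ≈ 0.086667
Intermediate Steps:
V = 16/3 (V = 6 - 2*1*(-1)/(-3) = 6 - (-2)*(-1)/3 = 6 - 2*⅓ = 6 - ⅔ = 16/3 ≈ 5.3333)
E = -1 (E = -5 + 4 = -1)
z = 1/50 (z = 1/(10*(-3) + 80) = 1/(-30 + 80) = 1/50 ≈ 0.020000)
(V + E)*z = (16/3 - 1)*(1/50) = (13/3)*(1/50) = 13/150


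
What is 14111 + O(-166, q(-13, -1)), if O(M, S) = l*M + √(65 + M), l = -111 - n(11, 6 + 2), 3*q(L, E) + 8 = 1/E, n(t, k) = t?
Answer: 34363 + I*√101 ≈ 34363.0 + 10.05*I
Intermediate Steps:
q(L, E) = -8/3 + 1/(3*E)
l = -122 (l = -111 - 1*11 = -111 - 11 = -122)
O(M, S) = √(65 + M) - 122*M (O(M, S) = -122*M + √(65 + M) = √(65 + M) - 122*M)
14111 + O(-166, q(-13, -1)) = 14111 + (√(65 - 166) - 122*(-166)) = 14111 + (√(-101) + 20252) = 14111 + (I*√101 + 20252) = 14111 + (20252 + I*√101) = 34363 + I*√101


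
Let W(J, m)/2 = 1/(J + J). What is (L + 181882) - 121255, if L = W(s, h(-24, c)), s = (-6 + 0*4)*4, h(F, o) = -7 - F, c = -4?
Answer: 1455047/24 ≈ 60627.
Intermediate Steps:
s = -24 (s = (-6 + 0)*4 = -6*4 = -24)
W(J, m) = 1/J (W(J, m) = 2/(J + J) = 2/((2*J)) = 2*(1/(2*J)) = 1/J)
L = -1/24 (L = 1/(-24) = -1/24 ≈ -0.041667)
(L + 181882) - 121255 = (-1/24 + 181882) - 121255 = 4365167/24 - 121255 = 1455047/24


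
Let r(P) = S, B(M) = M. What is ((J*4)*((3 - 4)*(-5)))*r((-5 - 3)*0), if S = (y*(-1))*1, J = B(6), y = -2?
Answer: 240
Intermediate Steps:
J = 6
S = 2 (S = -2*(-1)*1 = 2*1 = 2)
r(P) = 2
((J*4)*((3 - 4)*(-5)))*r((-5 - 3)*0) = ((6*4)*((3 - 4)*(-5)))*2 = (24*(-1*(-5)))*2 = (24*5)*2 = 120*2 = 240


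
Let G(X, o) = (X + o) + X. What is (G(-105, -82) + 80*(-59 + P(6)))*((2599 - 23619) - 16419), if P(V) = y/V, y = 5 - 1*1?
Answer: 556942564/3 ≈ 1.8565e+8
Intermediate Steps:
G(X, o) = o + 2*X
y = 4 (y = 5 - 1 = 4)
P(V) = 4/V
(G(-105, -82) + 80*(-59 + P(6)))*((2599 - 23619) - 16419) = ((-82 + 2*(-105)) + 80*(-59 + 4/6))*((2599 - 23619) - 16419) = ((-82 - 210) + 80*(-59 + 4*(⅙)))*(-21020 - 16419) = (-292 + 80*(-59 + ⅔))*(-37439) = (-292 + 80*(-175/3))*(-37439) = (-292 - 14000/3)*(-37439) = -14876/3*(-37439) = 556942564/3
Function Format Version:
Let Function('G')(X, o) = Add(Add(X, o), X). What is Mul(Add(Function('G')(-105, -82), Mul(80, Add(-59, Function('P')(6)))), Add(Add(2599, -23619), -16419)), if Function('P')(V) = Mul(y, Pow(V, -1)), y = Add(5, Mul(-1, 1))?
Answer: Rational(556942564, 3) ≈ 1.8565e+8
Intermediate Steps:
Function('G')(X, o) = Add(o, Mul(2, X))
y = 4 (y = Add(5, -1) = 4)
Function('P')(V) = Mul(4, Pow(V, -1))
Mul(Add(Function('G')(-105, -82), Mul(80, Add(-59, Function('P')(6)))), Add(Add(2599, -23619), -16419)) = Mul(Add(Add(-82, Mul(2, -105)), Mul(80, Add(-59, Mul(4, Pow(6, -1))))), Add(Add(2599, -23619), -16419)) = Mul(Add(Add(-82, -210), Mul(80, Add(-59, Mul(4, Rational(1, 6))))), Add(-21020, -16419)) = Mul(Add(-292, Mul(80, Add(-59, Rational(2, 3)))), -37439) = Mul(Add(-292, Mul(80, Rational(-175, 3))), -37439) = Mul(Add(-292, Rational(-14000, 3)), -37439) = Mul(Rational(-14876, 3), -37439) = Rational(556942564, 3)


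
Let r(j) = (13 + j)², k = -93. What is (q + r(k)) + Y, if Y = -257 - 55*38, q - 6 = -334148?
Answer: -330089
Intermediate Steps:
q = -334142 (q = 6 - 334148 = -334142)
Y = -2347 (Y = -257 - 2090 = -2347)
(q + r(k)) + Y = (-334142 + (13 - 93)²) - 2347 = (-334142 + (-80)²) - 2347 = (-334142 + 6400) - 2347 = -327742 - 2347 = -330089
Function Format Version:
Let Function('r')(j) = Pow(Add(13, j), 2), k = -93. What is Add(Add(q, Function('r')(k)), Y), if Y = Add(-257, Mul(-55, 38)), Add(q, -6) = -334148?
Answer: -330089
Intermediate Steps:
q = -334142 (q = Add(6, -334148) = -334142)
Y = -2347 (Y = Add(-257, -2090) = -2347)
Add(Add(q, Function('r')(k)), Y) = Add(Add(-334142, Pow(Add(13, -93), 2)), -2347) = Add(Add(-334142, Pow(-80, 2)), -2347) = Add(Add(-334142, 6400), -2347) = Add(-327742, -2347) = -330089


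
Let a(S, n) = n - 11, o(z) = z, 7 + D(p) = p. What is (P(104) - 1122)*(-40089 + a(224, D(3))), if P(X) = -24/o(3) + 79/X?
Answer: 588731733/13 ≈ 4.5287e+7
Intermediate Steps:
D(p) = -7 + p
a(S, n) = -11 + n
P(X) = -8 + 79/X (P(X) = -24/3 + 79/X = -24*1/3 + 79/X = -8 + 79/X)
(P(104) - 1122)*(-40089 + a(224, D(3))) = ((-8 + 79/104) - 1122)*(-40089 + (-11 + (-7 + 3))) = ((-8 + 79*(1/104)) - 1122)*(-40089 + (-11 - 4)) = ((-8 + 79/104) - 1122)*(-40089 - 15) = (-753/104 - 1122)*(-40104) = -117441/104*(-40104) = 588731733/13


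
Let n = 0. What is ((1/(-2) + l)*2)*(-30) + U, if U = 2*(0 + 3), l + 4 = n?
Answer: 276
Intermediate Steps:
l = -4 (l = -4 + 0 = -4)
U = 6 (U = 2*3 = 6)
((1/(-2) + l)*2)*(-30) + U = ((1/(-2) - 4)*2)*(-30) + 6 = ((-½ - 4)*2)*(-30) + 6 = -9/2*2*(-30) + 6 = -9*(-30) + 6 = 270 + 6 = 276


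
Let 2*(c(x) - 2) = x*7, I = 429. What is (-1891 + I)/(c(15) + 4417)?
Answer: -2924/8943 ≈ -0.32696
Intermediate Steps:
c(x) = 2 + 7*x/2 (c(x) = 2 + (x*7)/2 = 2 + (7*x)/2 = 2 + 7*x/2)
(-1891 + I)/(c(15) + 4417) = (-1891 + 429)/((2 + (7/2)*15) + 4417) = -1462/((2 + 105/2) + 4417) = -1462/(109/2 + 4417) = -1462/8943/2 = -1462*2/8943 = -2924/8943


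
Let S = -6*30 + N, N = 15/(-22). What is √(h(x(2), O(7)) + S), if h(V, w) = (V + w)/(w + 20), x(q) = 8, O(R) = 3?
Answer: I*√46138598/506 ≈ 13.424*I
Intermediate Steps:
N = -15/22 (N = 15*(-1/22) = -15/22 ≈ -0.68182)
S = -3975/22 (S = -6*30 - 15/22 = -180 - 15/22 = -3975/22 ≈ -180.68)
h(V, w) = (V + w)/(20 + w)
√(h(x(2), O(7)) + S) = √((8 + 3)/(20 + 3) - 3975/22) = √(11/23 - 3975/22) = √(-91183/506) = I*√46138598/506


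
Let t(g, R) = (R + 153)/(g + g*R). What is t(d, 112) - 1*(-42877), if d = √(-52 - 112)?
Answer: 42877 - 265*I*√41/9266 ≈ 42877.0 - 0.18312*I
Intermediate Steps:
d = 2*I*√41 (d = √(-164) = 2*I*√41 ≈ 12.806*I)
t(g, R) = (153 + R)/(g + R*g)
t(d, 112) - 1*(-42877) = (153 + 112)/(((2*I*√41))*(1 + 112)) - 1*(-42877) = -I*√41/82*265/113 + 42877 = -I*√41/82*(1/113)*265 + 42877 = -265*I*√41/9266 + 42877 = 42877 - 265*I*√41/9266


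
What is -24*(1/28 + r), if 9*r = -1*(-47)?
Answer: -2650/21 ≈ -126.19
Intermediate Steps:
r = 47/9 (r = (-1*(-47))/9 = (1/9)*47 = 47/9 ≈ 5.2222)
-24*(1/28 + r) = -24*(1/28 + 47/9) = -24*1325/252 = -2650/21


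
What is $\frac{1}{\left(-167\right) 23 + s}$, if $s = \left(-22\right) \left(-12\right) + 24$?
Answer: $- \frac{1}{3553} \approx -0.00028145$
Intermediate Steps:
$s = 288$ ($s = 264 + 24 = 288$)
$\frac{1}{\left(-167\right) 23 + s} = \frac{1}{\left(-167\right) 23 + 288} = \frac{1}{-3841 + 288} = \frac{1}{-3553} = - \frac{1}{3553}$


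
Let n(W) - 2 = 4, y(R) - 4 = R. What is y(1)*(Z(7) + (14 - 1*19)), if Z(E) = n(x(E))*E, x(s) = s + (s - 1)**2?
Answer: 185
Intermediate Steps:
y(R) = 4 + R
x(s) = s + (-1 + s)**2
n(W) = 6 (n(W) = 2 + 4 = 6)
Z(E) = 6*E
y(1)*(Z(7) + (14 - 1*19)) = (4 + 1)*(6*7 + (14 - 1*19)) = 5*(42 + (14 - 19)) = 5*(42 - 5) = 5*37 = 185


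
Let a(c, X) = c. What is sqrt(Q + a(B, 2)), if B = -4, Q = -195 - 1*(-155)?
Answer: 2*I*sqrt(11) ≈ 6.6332*I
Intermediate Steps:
Q = -40 (Q = -195 + 155 = -40)
sqrt(Q + a(B, 2)) = sqrt(-40 - 4) = sqrt(-44) = 2*I*sqrt(11)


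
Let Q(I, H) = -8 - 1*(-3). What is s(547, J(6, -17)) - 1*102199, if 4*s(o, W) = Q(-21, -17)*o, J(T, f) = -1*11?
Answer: -411531/4 ≈ -1.0288e+5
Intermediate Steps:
Q(I, H) = -5 (Q(I, H) = -8 + 3 = -5)
J(T, f) = -11
s(o, W) = -5*o/4 (s(o, W) = (-5*o)/4 = -5*o/4)
s(547, J(6, -17)) - 1*102199 = -5/4*547 - 1*102199 = -2735/4 - 102199 = -411531/4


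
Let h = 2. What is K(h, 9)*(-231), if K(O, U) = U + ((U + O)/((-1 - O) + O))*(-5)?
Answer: -14784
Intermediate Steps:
K(O, U) = 5*O + 6*U (K(O, U) = U + ((O + U)/(-1))*(-5) = U + ((O + U)*(-1))*(-5) = U + (-O - U)*(-5) = U + (5*O + 5*U) = 5*O + 6*U)
K(h, 9)*(-231) = (5*2 + 6*9)*(-231) = (10 + 54)*(-231) = 64*(-231) = -14784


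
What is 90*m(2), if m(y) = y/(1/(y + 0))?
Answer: 360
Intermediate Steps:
m(y) = y² (m(y) = y/(1/y) = y*y = y²)
90*m(2) = 90*2² = 90*4 = 360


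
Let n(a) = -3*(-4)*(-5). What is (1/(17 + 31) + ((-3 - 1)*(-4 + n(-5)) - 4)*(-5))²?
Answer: 3657709441/2304 ≈ 1.5875e+6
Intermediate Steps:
n(a) = -60 (n(a) = 12*(-5) = -60)
(1/(17 + 31) + ((-3 - 1)*(-4 + n(-5)) - 4)*(-5))² = (1/(17 + 31) + ((-3 - 1)*(-4 - 60) - 4)*(-5))² = (1/48 + (-4*(-64) - 4)*(-5))² = (1/48 + (256 - 4)*(-5))² = (1/48 + 252*(-5))² = (1/48 - 1260)² = (-60479/48)² = 3657709441/2304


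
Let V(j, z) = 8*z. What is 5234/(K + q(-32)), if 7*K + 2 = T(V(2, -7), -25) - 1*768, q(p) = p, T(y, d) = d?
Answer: -36638/1019 ≈ -35.955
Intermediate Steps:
K = -795/7 (K = -2/7 + (-25 - 1*768)/7 = -2/7 + (-25 - 768)/7 = -2/7 + (1/7)*(-793) = -2/7 - 793/7 = -795/7 ≈ -113.57)
5234/(K + q(-32)) = 5234/(-795/7 - 32) = 5234/(-1019/7) = 5234*(-7/1019) = -36638/1019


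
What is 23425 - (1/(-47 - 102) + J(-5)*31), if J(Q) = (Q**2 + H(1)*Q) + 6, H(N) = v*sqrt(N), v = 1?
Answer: 3370232/149 ≈ 22619.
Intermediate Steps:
H(N) = sqrt(N) (H(N) = 1*sqrt(N) = sqrt(N))
J(Q) = 6 + Q + Q**2 (J(Q) = (Q**2 + sqrt(1)*Q) + 6 = (Q**2 + 1*Q) + 6 = (Q**2 + Q) + 6 = (Q + Q**2) + 6 = 6 + Q + Q**2)
23425 - (1/(-47 - 102) + J(-5)*31) = 23425 - (1/(-47 - 102) + (6 - 5 + (-5)**2)*31) = 23425 - (1/(-149) + (6 - 5 + 25)*31) = 23425 - (-1/149 + 26*31) = 23425 - (-1/149 + 806) = 23425 - 1*120093/149 = 23425 - 120093/149 = 3370232/149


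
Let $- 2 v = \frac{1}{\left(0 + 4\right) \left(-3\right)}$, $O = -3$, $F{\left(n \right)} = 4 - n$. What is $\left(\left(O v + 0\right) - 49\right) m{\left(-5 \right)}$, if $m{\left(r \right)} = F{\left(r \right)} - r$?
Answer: $- \frac{2751}{4} \approx -687.75$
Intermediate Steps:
$v = \frac{1}{24}$ ($v = - \frac{\frac{1}{0 + 4} \frac{1}{-3}}{2} = - \frac{\frac{1}{4} \left(- \frac{1}{3}\right)}{2} = \left(- \frac{1}{2}\right) \left(- \frac{1}{12}\right) = \frac{1}{24} \approx 0.041667$)
$m{\left(r \right)} = 4 - 2 r$ ($m{\left(r \right)} = \left(4 - r\right) - r = 4 - 2 r$)
$\left(\left(O v + 0\right) - 49\right) m{\left(-5 \right)} = \left(\left(\left(-3\right) \frac{1}{24} + 0\right) - 49\right) \left(4 - -10\right) = \left(\left(- \frac{1}{8} + 0\right) - 49\right) \left(4 + 10\right) = \left(- \frac{1}{8} - 49\right) 14 = \left(- \frac{393}{8}\right) 14 = - \frac{2751}{4}$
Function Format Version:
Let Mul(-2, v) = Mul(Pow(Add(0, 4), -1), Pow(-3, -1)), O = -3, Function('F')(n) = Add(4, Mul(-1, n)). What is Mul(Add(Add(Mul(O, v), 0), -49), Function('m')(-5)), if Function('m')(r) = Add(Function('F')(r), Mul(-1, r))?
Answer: Rational(-2751, 4) ≈ -687.75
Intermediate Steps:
v = Rational(1, 24) (v = Mul(Rational(-1, 2), Mul(Pow(Add(0, 4), -1), Pow(-3, -1))) = Mul(Rational(-1, 2), Mul(Pow(4, -1), Rational(-1, 3))) = Mul(Rational(-1, 2), Mul(Rational(1, 4), Rational(-1, 3))) = Mul(Rational(-1, 2), Rational(-1, 12)) = Rational(1, 24) ≈ 0.041667)
Function('m')(r) = Add(4, Mul(-2, r)) (Function('m')(r) = Add(Add(4, Mul(-1, r)), Mul(-1, r)) = Add(4, Mul(-2, r)))
Mul(Add(Add(Mul(O, v), 0), -49), Function('m')(-5)) = Mul(Add(Add(Mul(-3, Rational(1, 24)), 0), -49), Add(4, Mul(-2, -5))) = Mul(Add(Add(Rational(-1, 8), 0), -49), Add(4, 10)) = Mul(Add(Rational(-1, 8), -49), 14) = Mul(Rational(-393, 8), 14) = Rational(-2751, 4)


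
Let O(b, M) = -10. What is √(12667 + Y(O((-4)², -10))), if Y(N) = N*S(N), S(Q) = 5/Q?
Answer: 24*√22 ≈ 112.57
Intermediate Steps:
Y(N) = 5 (Y(N) = N*(5/N) = 5)
√(12667 + Y(O((-4)², -10))) = √(12667 + 5) = √12672 = 24*√22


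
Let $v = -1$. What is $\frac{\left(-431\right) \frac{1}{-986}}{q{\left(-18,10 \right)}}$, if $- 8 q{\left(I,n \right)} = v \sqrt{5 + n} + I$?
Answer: $\frac{10344}{50779} - \frac{1724 \sqrt{15}}{152337} \approx 0.15988$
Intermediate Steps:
$q{\left(I,n \right)} = - \frac{I}{8} + \frac{\sqrt{5 + n}}{8}$ ($q{\left(I,n \right)} = - \frac{- \sqrt{5 + n} + I}{8} = - \frac{I - \sqrt{5 + n}}{8} = - \frac{I}{8} + \frac{\sqrt{5 + n}}{8}$)
$\frac{\left(-431\right) \frac{1}{-986}}{q{\left(-18,10 \right)}} = \frac{\left(-431\right) \frac{1}{-986}}{\left(- \frac{1}{8}\right) \left(-18\right) + \frac{\sqrt{5 + 10}}{8}} = \frac{\left(-431\right) \left(- \frac{1}{986}\right)}{\frac{9}{4} + \frac{\sqrt{15}}{8}} = \frac{431}{986 \left(\frac{9}{4} + \frac{\sqrt{15}}{8}\right)}$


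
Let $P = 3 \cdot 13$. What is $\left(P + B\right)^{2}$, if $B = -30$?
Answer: $81$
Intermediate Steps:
$P = 39$
$\left(P + B\right)^{2} = \left(39 - 30\right)^{2} = 9^{2} = 81$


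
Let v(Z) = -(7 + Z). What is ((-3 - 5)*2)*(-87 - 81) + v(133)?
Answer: 2548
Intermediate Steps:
v(Z) = -7 - Z
((-3 - 5)*2)*(-87 - 81) + v(133) = ((-3 - 5)*2)*(-87 - 81) + (-7 - 1*133) = -8*2*(-168) + (-7 - 133) = -16*(-168) - 140 = 2688 - 140 = 2548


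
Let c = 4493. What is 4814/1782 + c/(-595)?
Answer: -2571098/530145 ≈ -4.8498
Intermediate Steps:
4814/1782 + c/(-595) = 4814/1782 + 4493/(-595) = 4814*(1/1782) + 4493*(-1/595) = 2407/891 - 4493/595 = -2571098/530145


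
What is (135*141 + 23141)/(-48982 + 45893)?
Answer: -42176/3089 ≈ -13.654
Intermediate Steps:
(135*141 + 23141)/(-48982 + 45893) = (19035 + 23141)/(-3089) = 42176*(-1/3089) = -42176/3089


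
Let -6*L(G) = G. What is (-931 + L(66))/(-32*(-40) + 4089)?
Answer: -942/5369 ≈ -0.17545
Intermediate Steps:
L(G) = -G/6
(-931 + L(66))/(-32*(-40) + 4089) = (-931 - ⅙*66)/(-32*(-40) + 4089) = (-931 - 11)/(1280 + 4089) = -942/5369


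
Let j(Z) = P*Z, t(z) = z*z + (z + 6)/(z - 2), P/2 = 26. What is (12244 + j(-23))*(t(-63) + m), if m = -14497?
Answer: -7559737624/65 ≈ -1.1630e+8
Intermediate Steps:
P = 52 (P = 2*26 = 52)
t(z) = z² + (6 + z)/(-2 + z)
j(Z) = 52*Z
(12244 + j(-23))*(t(-63) + m) = (12244 + 52*(-23))*((6 - 63 + (-63)³ - 2*(-63)²)/(-2 - 63) - 14497) = (12244 - 1196)*((6 - 63 - 250047 - 2*3969)/(-65) - 14497) = 11048*(-(6 - 63 - 250047 - 7938)/65 - 14497) = 11048*(-1/65*(-258042) - 14497) = 11048*(258042/65 - 14497) = 11048*(-684263/65) = -7559737624/65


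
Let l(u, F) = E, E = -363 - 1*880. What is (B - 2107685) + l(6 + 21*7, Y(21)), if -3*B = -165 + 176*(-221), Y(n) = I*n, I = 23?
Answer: -6287723/3 ≈ -2.0959e+6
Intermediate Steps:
Y(n) = 23*n
E = -1243 (E = -363 - 880 = -1243)
l(u, F) = -1243
B = 39061/3 (B = -(-165 + 176*(-221))/3 = -(-165 - 38896)/3 = -⅓*(-39061) = 39061/3 ≈ 13020.)
(B - 2107685) + l(6 + 21*7, Y(21)) = (39061/3 - 2107685) - 1243 = -6283994/3 - 1243 = -6287723/3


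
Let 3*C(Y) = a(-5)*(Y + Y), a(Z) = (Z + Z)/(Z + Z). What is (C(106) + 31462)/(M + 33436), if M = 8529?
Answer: 13514/17985 ≈ 0.75140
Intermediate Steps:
a(Z) = 1 (a(Z) = (2*Z)/((2*Z)) = (2*Z)*(1/(2*Z)) = 1)
C(Y) = 2*Y/3 (C(Y) = (1*(Y + Y))/3 = (1*(2*Y))/3 = (2*Y)/3 = 2*Y/3)
(C(106) + 31462)/(M + 33436) = ((2/3)*106 + 31462)/(8529 + 33436) = (212/3 + 31462)/41965 = (94598/3)*(1/41965) = 13514/17985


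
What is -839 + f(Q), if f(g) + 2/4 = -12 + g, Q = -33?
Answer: -1769/2 ≈ -884.50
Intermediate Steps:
f(g) = -25/2 + g (f(g) = -1/2 + (-12 + g) = -25/2 + g)
-839 + f(Q) = -839 + (-25/2 - 33) = -839 - 91/2 = -1769/2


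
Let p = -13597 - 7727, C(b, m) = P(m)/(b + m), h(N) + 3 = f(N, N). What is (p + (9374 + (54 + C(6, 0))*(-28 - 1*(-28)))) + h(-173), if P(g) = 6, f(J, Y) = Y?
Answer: -12126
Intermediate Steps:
h(N) = -3 + N
C(b, m) = 6/(b + m)
p = -21324
(p + (9374 + (54 + C(6, 0))*(-28 - 1*(-28)))) + h(-173) = (-21324 + (9374 + (54 + 6/(6 + 0))*(-28 - 1*(-28)))) + (-3 - 173) = (-21324 + (9374 + (54 + 6/6)*(-28 + 28))) - 176 = (-21324 + (9374 + (54 + 6*(⅙))*0)) - 176 = (-21324 + (9374 + (54 + 1)*0)) - 176 = (-21324 + (9374 + 55*0)) - 176 = (-21324 + (9374 + 0)) - 176 = (-21324 + 9374) - 176 = -11950 - 176 = -12126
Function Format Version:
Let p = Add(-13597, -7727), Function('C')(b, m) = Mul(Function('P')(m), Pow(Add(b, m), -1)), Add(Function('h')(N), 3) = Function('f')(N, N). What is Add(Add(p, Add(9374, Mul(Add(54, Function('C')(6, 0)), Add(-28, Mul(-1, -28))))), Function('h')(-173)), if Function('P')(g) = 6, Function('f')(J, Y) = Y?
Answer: -12126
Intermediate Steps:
Function('h')(N) = Add(-3, N)
Function('C')(b, m) = Mul(6, Pow(Add(b, m), -1))
p = -21324
Add(Add(p, Add(9374, Mul(Add(54, Function('C')(6, 0)), Add(-28, Mul(-1, -28))))), Function('h')(-173)) = Add(Add(-21324, Add(9374, Mul(Add(54, Mul(6, Pow(Add(6, 0), -1))), Add(-28, Mul(-1, -28))))), Add(-3, -173)) = Add(Add(-21324, Add(9374, Mul(Add(54, Mul(6, Pow(6, -1))), Add(-28, 28)))), -176) = Add(Add(-21324, Add(9374, Mul(Add(54, Mul(6, Rational(1, 6))), 0))), -176) = Add(Add(-21324, Add(9374, Mul(Add(54, 1), 0))), -176) = Add(Add(-21324, Add(9374, Mul(55, 0))), -176) = Add(Add(-21324, Add(9374, 0)), -176) = Add(Add(-21324, 9374), -176) = Add(-11950, -176) = -12126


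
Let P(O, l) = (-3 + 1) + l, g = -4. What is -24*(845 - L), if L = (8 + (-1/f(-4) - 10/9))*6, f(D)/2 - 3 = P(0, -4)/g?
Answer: -19304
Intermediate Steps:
P(O, l) = -2 + l
f(D) = 9 (f(D) = 6 + 2*((-2 - 4)/(-4)) = 6 + 2*(-6*(-¼)) = 6 + 2*(3/2) = 6 + 3 = 9)
L = 122/3 (L = (8 + (-1/9 - 10/9))*6 = (8 + (-1*⅑ - 10*⅑))*6 = (8 + (-⅑ - 10/9))*6 = (8 - 11/9)*6 = (61/9)*6 = 122/3 ≈ 40.667)
-24*(845 - L) = -24*(845 - 1*122/3) = -24*(845 - 122/3) = -24*2413/3 = -19304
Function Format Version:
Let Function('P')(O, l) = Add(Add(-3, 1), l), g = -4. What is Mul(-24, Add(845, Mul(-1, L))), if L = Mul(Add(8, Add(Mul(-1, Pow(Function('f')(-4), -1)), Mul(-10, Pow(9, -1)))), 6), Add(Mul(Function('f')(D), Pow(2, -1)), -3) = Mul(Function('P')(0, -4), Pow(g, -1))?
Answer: -19304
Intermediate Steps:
Function('P')(O, l) = Add(-2, l)
Function('f')(D) = 9 (Function('f')(D) = Add(6, Mul(2, Mul(Add(-2, -4), Pow(-4, -1)))) = Add(6, Mul(2, Mul(-6, Rational(-1, 4)))) = Add(6, Mul(2, Rational(3, 2))) = Add(6, 3) = 9)
L = Rational(122, 3) (L = Mul(Add(8, Add(Mul(-1, Pow(9, -1)), Mul(-10, Pow(9, -1)))), 6) = Mul(Add(8, Add(Mul(-1, Rational(1, 9)), Mul(-10, Rational(1, 9)))), 6) = Mul(Add(8, Add(Rational(-1, 9), Rational(-10, 9))), 6) = Mul(Add(8, Rational(-11, 9)), 6) = Mul(Rational(61, 9), 6) = Rational(122, 3) ≈ 40.667)
Mul(-24, Add(845, Mul(-1, L))) = Mul(-24, Add(845, Mul(-1, Rational(122, 3)))) = Mul(-24, Add(845, Rational(-122, 3))) = Mul(-24, Rational(2413, 3)) = -19304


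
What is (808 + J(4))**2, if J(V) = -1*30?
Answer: 605284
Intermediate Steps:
J(V) = -30
(808 + J(4))**2 = (808 - 30)**2 = 778**2 = 605284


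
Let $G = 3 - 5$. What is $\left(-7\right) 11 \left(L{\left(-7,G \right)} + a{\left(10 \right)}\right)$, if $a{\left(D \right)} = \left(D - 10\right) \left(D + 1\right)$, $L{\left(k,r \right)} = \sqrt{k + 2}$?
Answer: $- 77 i \sqrt{5} \approx - 172.18 i$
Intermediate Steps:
$G = -2$ ($G = 3 - 5 = -2$)
$L{\left(k,r \right)} = \sqrt{2 + k}$
$a{\left(D \right)} = \left(1 + D\right) \left(-10 + D\right)$ ($a{\left(D \right)} = \left(-10 + D\right) \left(1 + D\right) = \left(1 + D\right) \left(-10 + D\right)$)
$\left(-7\right) 11 \left(L{\left(-7,G \right)} + a{\left(10 \right)}\right) = \left(-7\right) 11 \left(\sqrt{2 - 7} - \left(100 - 100\right)\right) = - 77 \left(\sqrt{-5} - 0\right) = - 77 \left(i \sqrt{5} + 0\right) = - 77 i \sqrt{5}$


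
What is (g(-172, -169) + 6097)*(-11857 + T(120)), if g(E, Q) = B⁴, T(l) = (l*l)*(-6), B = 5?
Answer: -660483554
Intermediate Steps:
T(l) = -6*l² (T(l) = l²*(-6) = -6*l²)
g(E, Q) = 625 (g(E, Q) = 5⁴ = 625)
(g(-172, -169) + 6097)*(-11857 + T(120)) = (625 + 6097)*(-11857 - 6*120²) = 6722*(-11857 - 6*14400) = 6722*(-11857 - 86400) = 6722*(-98257) = -660483554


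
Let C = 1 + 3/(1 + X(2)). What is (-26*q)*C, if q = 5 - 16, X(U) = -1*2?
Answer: -572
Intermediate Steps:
X(U) = -2
q = -11
C = -2 (C = 1 + 3/(1 - 2) = 1 + 3/(-1) = 1 + 3*(-1) = 1 - 3 = -2)
(-26*q)*C = -26*(-11)*(-2) = 286*(-2) = -572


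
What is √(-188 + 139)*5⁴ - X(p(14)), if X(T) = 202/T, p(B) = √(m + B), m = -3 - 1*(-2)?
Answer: 4375*I - 202*√13/13 ≈ -56.025 + 4375.0*I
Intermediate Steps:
m = -1 (m = -3 + 2 = -1)
p(B) = √(-1 + B)
√(-188 + 139)*5⁴ - X(p(14)) = √(-188 + 139)*5⁴ - 202/(√(-1 + 14)) = √(-49)*625 - 202/(√13) = (7*I)*625 - 202*√13/13 = 4375*I - 202*√13/13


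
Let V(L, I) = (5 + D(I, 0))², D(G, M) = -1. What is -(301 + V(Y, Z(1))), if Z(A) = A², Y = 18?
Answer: -317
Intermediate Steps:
V(L, I) = 16 (V(L, I) = (5 - 1)² = 4² = 16)
-(301 + V(Y, Z(1))) = -(301 + 16) = -1*317 = -317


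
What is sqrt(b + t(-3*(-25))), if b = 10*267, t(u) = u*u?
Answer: sqrt(8295) ≈ 91.077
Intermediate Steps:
t(u) = u**2
b = 2670
sqrt(b + t(-3*(-25))) = sqrt(2670 + (-3*(-25))**2) = sqrt(2670 + 75**2) = sqrt(2670 + 5625) = sqrt(8295)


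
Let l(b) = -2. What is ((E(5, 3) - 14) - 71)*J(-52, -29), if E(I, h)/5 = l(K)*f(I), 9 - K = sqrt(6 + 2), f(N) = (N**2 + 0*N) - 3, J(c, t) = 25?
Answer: -7625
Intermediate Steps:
f(N) = -3 + N**2 (f(N) = (N**2 + 0) - 3 = N**2 - 3 = -3 + N**2)
K = 9 - 2*sqrt(2) (K = 9 - sqrt(6 + 2) = 9 - sqrt(8) = 9 - 2*sqrt(2) ≈ 6.1716)
E(I, h) = 30 - 10*I**2 (E(I, h) = 5*(-2*(-3 + I**2)) = 5*(6 - 2*I**2) = 30 - 10*I**2)
((E(5, 3) - 14) - 71)*J(-52, -29) = (((30 - 10*5**2) - 14) - 71)*25 = (((30 - 10*25) - 14) - 71)*25 = (((30 - 250) - 14) - 71)*25 = ((-220 - 14) - 71)*25 = (-234 - 71)*25 = -305*25 = -7625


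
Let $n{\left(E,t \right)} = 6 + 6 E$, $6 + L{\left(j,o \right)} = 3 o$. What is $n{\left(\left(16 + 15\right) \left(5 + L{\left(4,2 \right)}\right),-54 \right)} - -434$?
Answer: $1370$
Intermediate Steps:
$L{\left(j,o \right)} = -6 + 3 o$
$n{\left(\left(16 + 15\right) \left(5 + L{\left(4,2 \right)}\right),-54 \right)} - -434 = \left(6 + 6 \left(16 + 15\right) \left(5 + \left(-6 + 3 \cdot 2\right)\right)\right) - -434 = \left(6 + 6 \cdot 31 \left(5 + \left(-6 + 6\right)\right)\right) + 434 = \left(6 + 6 \cdot 31 \left(5 + 0\right)\right) + 434 = \left(6 + 6 \cdot 31 \cdot 5\right) + 434 = \left(6 + 6 \cdot 155\right) + 434 = \left(6 + 930\right) + 434 = 936 + 434 = 1370$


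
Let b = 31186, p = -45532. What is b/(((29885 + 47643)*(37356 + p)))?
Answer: -15593/316934464 ≈ -4.9199e-5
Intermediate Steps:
b/(((29885 + 47643)*(37356 + p))) = 31186/(((29885 + 47643)*(37356 - 45532))) = 31186/((77528*(-8176))) = 31186/(-633868928) = 31186*(-1/633868928) = -15593/316934464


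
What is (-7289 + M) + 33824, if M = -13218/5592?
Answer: 24728417/932 ≈ 26533.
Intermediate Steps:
M = -2203/932 (M = -13218*1/5592 = -2203/932 ≈ -2.3637)
(-7289 + M) + 33824 = (-7289 - 2203/932) + 33824 = -6795551/932 + 33824 = 24728417/932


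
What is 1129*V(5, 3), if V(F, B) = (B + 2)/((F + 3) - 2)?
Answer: 5645/6 ≈ 940.83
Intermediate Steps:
V(F, B) = (2 + B)/(1 + F) (V(F, B) = (2 + B)/((3 + F) - 2) = (2 + B)/(1 + F))
1129*V(5, 3) = 1129*((2 + 3)/(1 + 5)) = 1129*(5/6) = 5645/6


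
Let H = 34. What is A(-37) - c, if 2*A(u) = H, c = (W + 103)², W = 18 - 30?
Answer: -8264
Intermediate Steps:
W = -12
c = 8281 (c = (-12 + 103)² = 91² = 8281)
A(u) = 17 (A(u) = (½)*34 = 17)
A(-37) - c = 17 - 1*8281 = 17 - 8281 = -8264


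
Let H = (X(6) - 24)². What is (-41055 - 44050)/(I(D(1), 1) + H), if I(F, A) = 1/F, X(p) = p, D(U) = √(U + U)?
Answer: -55148040/209951 + 85105*√2/209951 ≈ -262.10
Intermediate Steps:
D(U) = √2*√U (D(U) = √(2*U) = √2*√U)
H = 324 (H = (6 - 24)² = (-18)² = 324)
(-41055 - 44050)/(I(D(1), 1) + H) = (-41055 - 44050)/(1/(√2*√1) + 324) = -85105/(1/(√2*1) + 324) = -85105/(1/(√2) + 324) = -85105/(√2/2 + 324) = -85105/(324 + √2/2)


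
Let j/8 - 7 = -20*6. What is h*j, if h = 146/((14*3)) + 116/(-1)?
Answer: 2136152/21 ≈ 1.0172e+5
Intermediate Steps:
j = -904 (j = 56 + 8*(-20*6) = 56 + 8*(-120) = 56 - 960 = -904)
h = -2363/21 (h = 146/42 + 116*(-1) = 146*(1/42) - 116 = 73/21 - 116 = -2363/21 ≈ -112.52)
h*j = -2363/21*(-904) = 2136152/21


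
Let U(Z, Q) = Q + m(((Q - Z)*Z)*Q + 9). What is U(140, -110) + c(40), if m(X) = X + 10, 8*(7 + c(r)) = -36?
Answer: 7699795/2 ≈ 3.8499e+6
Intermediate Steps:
c(r) = -23/2 (c(r) = -7 + (⅛)*(-36) = -7 - 9/2 = -23/2)
m(X) = 10 + X
U(Z, Q) = 19 + Q + Q*Z*(Q - Z) (U(Z, Q) = Q + (10 + (((Q - Z)*Z)*Q + 9)) = Q + (10 + ((Z*(Q - Z))*Q + 9)) = Q + (10 + (Q*Z*(Q - Z) + 9)) = Q + (10 + (9 + Q*Z*(Q - Z))) = Q + (19 + Q*Z*(Q - Z)) = 19 + Q + Q*Z*(Q - Z))
U(140, -110) + c(40) = (19 - 110 + 140*(-110)² - 1*(-110)*140²) - 23/2 = (19 - 110 + 140*12100 - 1*(-110)*19600) - 23/2 = (19 - 110 + 1694000 + 2156000) - 23/2 = 3849909 - 23/2 = 7699795/2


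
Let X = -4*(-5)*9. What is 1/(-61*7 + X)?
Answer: -1/247 ≈ -0.0040486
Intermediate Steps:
X = 180 (X = 20*9 = 180)
1/(-61*7 + X) = 1/(-61*7 + 180) = 1/(-427 + 180) = 1/(-247) = -1/247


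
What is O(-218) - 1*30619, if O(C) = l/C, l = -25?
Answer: -6674917/218 ≈ -30619.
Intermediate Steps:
O(C) = -25/C
O(-218) - 1*30619 = -25/(-218) - 1*30619 = -25*(-1/218) - 30619 = 25/218 - 30619 = -6674917/218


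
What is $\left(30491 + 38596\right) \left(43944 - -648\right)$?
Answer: $3080727504$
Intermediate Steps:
$\left(30491 + 38596\right) \left(43944 - -648\right) = 69087 \left(43944 + \left(715 - 67\right)\right) = 69087 \left(43944 + 648\right) = 69087 \cdot 44592 = 3080727504$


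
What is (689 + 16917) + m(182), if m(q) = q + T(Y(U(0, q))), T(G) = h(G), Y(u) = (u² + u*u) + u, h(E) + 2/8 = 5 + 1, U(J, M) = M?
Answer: 71175/4 ≈ 17794.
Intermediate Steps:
h(E) = 23/4 (h(E) = -¼ + (5 + 1) = -¼ + 6 = 23/4)
Y(u) = u + 2*u² (Y(u) = (u² + u²) + u = 2*u² + u = u + 2*u²)
T(G) = 23/4
m(q) = 23/4 + q (m(q) = q + 23/4 = 23/4 + q)
(689 + 16917) + m(182) = (689 + 16917) + (23/4 + 182) = 17606 + 751/4 = 71175/4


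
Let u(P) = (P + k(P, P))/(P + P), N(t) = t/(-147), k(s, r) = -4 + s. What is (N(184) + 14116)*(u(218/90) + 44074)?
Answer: 9967842235780/16023 ≈ 6.2210e+8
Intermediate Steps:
N(t) = -t/147 (N(t) = t*(-1/147) = -t/147)
u(P) = (-4 + 2*P)/(2*P) (u(P) = (P + (-4 + P))/(P + P) = (-4 + 2*P)/((2*P)) = (-4 + 2*P)*(1/(2*P)) = (-4 + 2*P)/(2*P))
(N(184) + 14116)*(u(218/90) + 44074) = (-1/147*184 + 14116)*((-2 + 218/90)/((218/90)) + 44074) = (-184/147 + 14116)*((-2 + 218*(1/90))/((218*(1/90))) + 44074) = 2074868*((-2 + 109/45)/(109/45) + 44074)/147 = 2074868*((45/109)*(19/45) + 44074)/147 = 2074868*(19/109 + 44074)/147 = (2074868/147)*(4804085/109) = 9967842235780/16023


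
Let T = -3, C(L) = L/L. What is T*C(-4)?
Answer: -3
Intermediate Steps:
C(L) = 1
T*C(-4) = -3*1 = -3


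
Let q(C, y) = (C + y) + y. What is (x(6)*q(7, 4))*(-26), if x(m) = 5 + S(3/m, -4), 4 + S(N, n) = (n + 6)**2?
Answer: -1950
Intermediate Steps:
S(N, n) = -4 + (6 + n)**2 (S(N, n) = -4 + (n + 6)**2 = -4 + (6 + n)**2)
q(C, y) = C + 2*y
x(m) = 5 (x(m) = 5 + (-4 + (6 - 4)**2) = 5 + (-4 + 2**2) = 5 + (-4 + 4) = 5 + 0 = 5)
(x(6)*q(7, 4))*(-26) = (5*(7 + 2*4))*(-26) = (5*(7 + 8))*(-26) = (5*15)*(-26) = 75*(-26) = -1950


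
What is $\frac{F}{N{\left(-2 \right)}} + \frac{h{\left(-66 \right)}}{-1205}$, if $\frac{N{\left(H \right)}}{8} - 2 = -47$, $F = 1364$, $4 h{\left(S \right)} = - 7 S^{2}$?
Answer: $\frac{55033}{21690} \approx 2.5373$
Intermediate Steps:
$h{\left(S \right)} = - \frac{7 S^{2}}{4}$ ($h{\left(S \right)} = \frac{\left(-7\right) S^{2}}{4} = - \frac{7 S^{2}}{4}$)
$N{\left(H \right)} = -360$ ($N{\left(H \right)} = 16 + 8 \left(-47\right) = 16 - 376 = -360$)
$\frac{F}{N{\left(-2 \right)}} + \frac{h{\left(-66 \right)}}{-1205} = \frac{1364}{-360} + \frac{\left(- \frac{7}{4}\right) \left(-66\right)^{2}}{-1205} = 1364 \left(- \frac{1}{360}\right) + \left(- \frac{7}{4}\right) 4356 \left(- \frac{1}{1205}\right) = - \frac{341}{90} - - \frac{7623}{1205} = - \frac{341}{90} + \frac{7623}{1205} = \frac{55033}{21690}$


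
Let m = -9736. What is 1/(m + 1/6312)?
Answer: -6312/61453631 ≈ -0.00010271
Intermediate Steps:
1/(m + 1/6312) = 1/(-9736 + 1/6312) = 1/(-61453631/6312) = -6312/61453631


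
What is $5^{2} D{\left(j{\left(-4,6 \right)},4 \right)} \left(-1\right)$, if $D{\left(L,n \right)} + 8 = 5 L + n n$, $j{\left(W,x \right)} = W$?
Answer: $300$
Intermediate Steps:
$D{\left(L,n \right)} = -8 + n^{2} + 5 L$ ($D{\left(L,n \right)} = -8 + \left(5 L + n n\right) = -8 + \left(5 L + n^{2}\right) = -8 + \left(n^{2} + 5 L\right) = -8 + n^{2} + 5 L$)
$5^{2} D{\left(j{\left(-4,6 \right)},4 \right)} \left(-1\right) = 5^{2} \left(-8 + 4^{2} + 5 \left(-4\right)\right) \left(-1\right) = 25 \left(-8 + 16 - 20\right) \left(-1\right) = 25 \left(-12\right) \left(-1\right) = \left(-300\right) \left(-1\right) = 300$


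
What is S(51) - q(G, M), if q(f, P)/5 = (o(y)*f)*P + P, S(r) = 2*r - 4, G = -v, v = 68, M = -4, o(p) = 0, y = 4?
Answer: 118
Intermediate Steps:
G = -68 (G = -1*68 = -68)
S(r) = -4 + 2*r
q(f, P) = 5*P (q(f, P) = 5*((0*f)*P + P) = 5*(0*P + P) = 5*(0 + P) = 5*P)
S(51) - q(G, M) = (-4 + 2*51) - 5*(-4) = (-4 + 102) - 1*(-20) = 98 + 20 = 118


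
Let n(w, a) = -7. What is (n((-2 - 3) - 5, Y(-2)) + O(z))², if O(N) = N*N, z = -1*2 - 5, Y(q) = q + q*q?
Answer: 1764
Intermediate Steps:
Y(q) = q + q²
z = -7 (z = -2 - 5 = -7)
O(N) = N²
(n((-2 - 3) - 5, Y(-2)) + O(z))² = (-7 + (-7)²)² = (-7 + 49)² = 42² = 1764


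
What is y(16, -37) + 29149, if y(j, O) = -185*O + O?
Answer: 35957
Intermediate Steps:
y(j, O) = -184*O
y(16, -37) + 29149 = -184*(-37) + 29149 = 6808 + 29149 = 35957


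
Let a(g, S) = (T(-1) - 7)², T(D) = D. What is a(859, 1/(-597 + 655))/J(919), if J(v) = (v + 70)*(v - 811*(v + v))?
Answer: -64/1473312311 ≈ -4.3440e-8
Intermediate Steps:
a(g, S) = 64 (a(g, S) = (-1 - 7)² = (-8)² = 64)
J(v) = -1621*v*(70 + v) (J(v) = (70 + v)*(v - 1622*v) = (70 + v)*(-1621*v) = -1621*v*(70 + v))
a(859, 1/(-597 + 655))/J(919) = 64/((-1621*919*(70 + 919))) = 64/((-1621*919*989)) = 64/(-1473312311) = 64*(-1/1473312311) = -64/1473312311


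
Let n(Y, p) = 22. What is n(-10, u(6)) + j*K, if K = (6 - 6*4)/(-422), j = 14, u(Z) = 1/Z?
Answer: 4768/211 ≈ 22.597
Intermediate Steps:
K = 9/211 (K = (6 - 24)*(-1/422) = -18*(-1/422) = 9/211 ≈ 0.042654)
n(-10, u(6)) + j*K = 22 + 14*(9/211) = 22 + 126/211 = 4768/211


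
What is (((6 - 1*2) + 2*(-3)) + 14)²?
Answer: 144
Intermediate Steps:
(((6 - 1*2) + 2*(-3)) + 14)² = (((6 - 2) - 6) + 14)² = ((4 - 6) + 14)² = (-2 + 14)² = 12² = 144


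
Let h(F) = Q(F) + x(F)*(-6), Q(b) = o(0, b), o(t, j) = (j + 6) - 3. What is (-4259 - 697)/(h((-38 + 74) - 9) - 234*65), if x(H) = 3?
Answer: 826/2533 ≈ 0.32610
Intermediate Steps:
o(t, j) = 3 + j (o(t, j) = (6 + j) - 3 = 3 + j)
Q(b) = 3 + b
h(F) = -15 + F (h(F) = (3 + F) + 3*(-6) = (3 + F) - 18 = -15 + F)
(-4259 - 697)/(h((-38 + 74) - 9) - 234*65) = (-4259 - 697)/((-15 + ((-38 + 74) - 9)) - 234*65) = -4956/((-15 + (36 - 9)) - 15210) = -4956/((-15 + 27) - 15210) = -4956/(12 - 15210) = -4956/(-15198) = -4956*(-1/15198) = 826/2533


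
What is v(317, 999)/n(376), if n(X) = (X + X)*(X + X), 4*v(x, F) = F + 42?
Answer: 1041/2262016 ≈ 0.00046021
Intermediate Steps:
v(x, F) = 21/2 + F/4 (v(x, F) = (F + 42)/4 = (42 + F)/4 = 21/2 + F/4)
n(X) = 4*X² (n(X) = (2*X)*(2*X) = 4*X²)
v(317, 999)/n(376) = (21/2 + (¼)*999)/((4*376²)) = (21/2 + 999/4)/((4*141376)) = (1041/4)/565504 = (1041/4)*(1/565504) = 1041/2262016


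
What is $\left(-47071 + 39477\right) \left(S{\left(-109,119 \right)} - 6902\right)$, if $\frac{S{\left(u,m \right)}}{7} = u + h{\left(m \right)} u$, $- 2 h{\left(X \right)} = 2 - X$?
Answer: $397169997$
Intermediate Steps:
$h{\left(X \right)} = -1 + \frac{X}{2}$ ($h{\left(X \right)} = - \frac{2 - X}{2} = -1 + \frac{X}{2}$)
$S{\left(u,m \right)} = 7 u + 7 u \left(-1 + \frac{m}{2}\right)$ ($S{\left(u,m \right)} = 7 \left(u + \left(-1 + \frac{m}{2}\right) u\right) = 7 \left(u + u \left(-1 + \frac{m}{2}\right)\right) = 7 u + 7 u \left(-1 + \frac{m}{2}\right)$)
$\left(-47071 + 39477\right) \left(S{\left(-109,119 \right)} - 6902\right) = \left(-47071 + 39477\right) \left(\frac{7}{2} \cdot 119 \left(-109\right) - 6902\right) = - 7594 \left(- \frac{90797}{2} - 6902\right) = \left(-7594\right) \left(- \frac{104601}{2}\right) = 397169997$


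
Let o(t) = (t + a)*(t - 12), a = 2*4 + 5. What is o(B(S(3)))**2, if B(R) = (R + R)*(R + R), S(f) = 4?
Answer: 16032016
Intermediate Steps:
a = 13 (a = 8 + 5 = 13)
B(R) = 4*R**2 (B(R) = (2*R)*(2*R) = 4*R**2)
o(t) = (-12 + t)*(13 + t) (o(t) = (t + 13)*(t - 12) = (13 + t)*(-12 + t) = (-12 + t)*(13 + t))
o(B(S(3)))**2 = (-156 + 4*4**2 + (4*4**2)**2)**2 = (-156 + 4*16 + (4*16)**2)**2 = (-156 + 64 + 64**2)**2 = (-156 + 64 + 4096)**2 = 4004**2 = 16032016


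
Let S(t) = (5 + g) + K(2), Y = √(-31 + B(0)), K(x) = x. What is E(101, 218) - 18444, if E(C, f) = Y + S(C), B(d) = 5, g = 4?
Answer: -18433 + I*√26 ≈ -18433.0 + 5.099*I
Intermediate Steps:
Y = I*√26 (Y = √(-31 + 5) = √(-26) = I*√26 ≈ 5.099*I)
S(t) = 11 (S(t) = (5 + 4) + 2 = 9 + 2 = 11)
E(C, f) = 11 + I*√26 (E(C, f) = I*√26 + 11 = 11 + I*√26)
E(101, 218) - 18444 = (11 + I*√26) - 18444 = -18433 + I*√26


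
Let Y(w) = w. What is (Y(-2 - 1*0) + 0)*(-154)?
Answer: 308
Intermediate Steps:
(Y(-2 - 1*0) + 0)*(-154) = ((-2 - 1*0) + 0)*(-154) = ((-2 + 0) + 0)*(-154) = (-2 + 0)*(-154) = -2*(-154) = 308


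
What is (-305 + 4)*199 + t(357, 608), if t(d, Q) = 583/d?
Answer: -21383360/357 ≈ -59897.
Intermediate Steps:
(-305 + 4)*199 + t(357, 608) = (-305 + 4)*199 + 583/357 = -301*199 + 583*(1/357) = -59899 + 583/357 = -21383360/357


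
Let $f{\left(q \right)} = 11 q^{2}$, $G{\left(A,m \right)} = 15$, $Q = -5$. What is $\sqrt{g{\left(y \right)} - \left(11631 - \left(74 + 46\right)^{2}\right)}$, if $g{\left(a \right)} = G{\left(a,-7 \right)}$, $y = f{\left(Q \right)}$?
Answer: $4 \sqrt{174} \approx 52.764$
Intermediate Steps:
$y = 275$ ($y = 11 \left(-5\right)^{2} = 11 \cdot 25 = 275$)
$g{\left(a \right)} = 15$
$\sqrt{g{\left(y \right)} - \left(11631 - \left(74 + 46\right)^{2}\right)} = \sqrt{15 - \left(11631 - \left(74 + 46\right)^{2}\right)} = \sqrt{15 - \left(11631 - 120^{2}\right)} = \sqrt{15 + \left(-11631 + 14400\right)} = \sqrt{15 + 2769} = \sqrt{2784} = 4 \sqrt{174}$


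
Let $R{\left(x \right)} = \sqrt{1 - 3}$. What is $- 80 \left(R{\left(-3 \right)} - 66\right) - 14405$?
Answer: $-9125 - 80 i \sqrt{2} \approx -9125.0 - 113.14 i$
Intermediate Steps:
$R{\left(x \right)} = i \sqrt{2}$ ($R{\left(x \right)} = \sqrt{-2} = i \sqrt{2}$)
$- 80 \left(R{\left(-3 \right)} - 66\right) - 14405 = - 80 \left(i \sqrt{2} - 66\right) - 14405 = - 80 \left(-66 + i \sqrt{2}\right) - 14405 = \left(5280 - 80 i \sqrt{2}\right) - 14405 = -9125 - 80 i \sqrt{2}$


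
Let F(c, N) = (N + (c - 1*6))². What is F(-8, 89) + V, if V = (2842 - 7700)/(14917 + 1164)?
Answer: 90450767/16081 ≈ 5624.7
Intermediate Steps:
V = -4858/16081 ≈ -0.30210
F(c, N) = (-6 + N + c)² (F(c, N) = (N + (c - 6))² = (N + (-6 + c))² = (-6 + N + c)²)
F(-8, 89) + V = (-6 + 89 - 8)² - 4858/16081 = 75² - 4858/16081 = 5625 - 4858/16081 = 90450767/16081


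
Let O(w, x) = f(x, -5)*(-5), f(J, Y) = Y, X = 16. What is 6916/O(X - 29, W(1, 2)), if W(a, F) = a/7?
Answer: 6916/25 ≈ 276.64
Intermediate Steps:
W(a, F) = a/7 (W(a, F) = a*(⅐) = a/7)
O(w, x) = 25 (O(w, x) = -5*(-5) = 25)
6916/O(X - 29, W(1, 2)) = 6916/25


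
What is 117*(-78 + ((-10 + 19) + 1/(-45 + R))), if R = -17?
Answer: -500643/62 ≈ -8074.9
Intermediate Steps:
117*(-78 + ((-10 + 19) + 1/(-45 + R))) = 117*(-78 + ((-10 + 19) + 1/(-45 - 17))) = 117*(-78 + (9 + 1/(-62))) = 117*(-78 + (9 - 1/62)) = 117*(-78 + 557/62) = 117*(-4279/62) = -500643/62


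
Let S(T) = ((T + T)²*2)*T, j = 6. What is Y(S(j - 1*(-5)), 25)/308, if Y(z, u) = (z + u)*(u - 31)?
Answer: -32019/154 ≈ -207.92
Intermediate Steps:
S(T) = 8*T³ (S(T) = ((2*T)²*2)*T = ((4*T²)*2)*T = (8*T²)*T = 8*T³)
Y(z, u) = (-31 + u)*(u + z) (Y(z, u) = (u + z)*(-31 + u) = (-31 + u)*(u + z))
Y(S(j - 1*(-5)), 25)/308 = (25² - 31*25 - 248*(6 - 1*(-5))³ + 25*(8*(6 - 1*(-5))³))/308 = (625 - 775 - 248*(6 + 5)³ + 25*(8*(6 + 5)³))*(1/308) = (625 - 775 - 248*11³ + 25*(8*11³))*(1/308) = (625 - 775 - 248*1331 + 25*(8*1331))*(1/308) = (625 - 775 - 31*10648 + 25*10648)*(1/308) = (625 - 775 - 330088 + 266200)*(1/308) = -64038*1/308 = -32019/154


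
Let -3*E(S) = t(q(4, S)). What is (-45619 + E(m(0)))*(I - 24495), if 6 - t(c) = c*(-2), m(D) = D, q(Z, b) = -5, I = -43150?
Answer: 9257421185/3 ≈ 3.0858e+9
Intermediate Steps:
t(c) = 6 + 2*c (t(c) = 6 - c*(-2) = 6 - (-2)*c = 6 + 2*c)
E(S) = 4/3 (E(S) = -(6 + 2*(-5))/3 = -(6 - 10)/3 = -1/3*(-4) = 4/3)
(-45619 + E(m(0)))*(I - 24495) = (-45619 + 4/3)*(-43150 - 24495) = -136853/3*(-67645) = 9257421185/3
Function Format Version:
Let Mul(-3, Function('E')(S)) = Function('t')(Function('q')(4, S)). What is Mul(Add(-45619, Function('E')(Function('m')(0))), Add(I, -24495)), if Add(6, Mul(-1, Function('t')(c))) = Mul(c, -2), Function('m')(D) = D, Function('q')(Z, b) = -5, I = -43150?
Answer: Rational(9257421185, 3) ≈ 3.0858e+9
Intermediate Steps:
Function('t')(c) = Add(6, Mul(2, c)) (Function('t')(c) = Add(6, Mul(-1, Mul(c, -2))) = Add(6, Mul(-1, Mul(-2, c))) = Add(6, Mul(2, c)))
Function('E')(S) = Rational(4, 3) (Function('E')(S) = Mul(Rational(-1, 3), Add(6, Mul(2, -5))) = Mul(Rational(-1, 3), Add(6, -10)) = Mul(Rational(-1, 3), -4) = Rational(4, 3))
Mul(Add(-45619, Function('E')(Function('m')(0))), Add(I, -24495)) = Mul(Add(-45619, Rational(4, 3)), Add(-43150, -24495)) = Mul(Rational(-136853, 3), -67645) = Rational(9257421185, 3)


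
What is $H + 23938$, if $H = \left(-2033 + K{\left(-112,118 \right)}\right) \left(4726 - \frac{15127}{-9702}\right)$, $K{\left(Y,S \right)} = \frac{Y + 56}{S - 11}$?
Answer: $- \frac{474055450921}{49434} \approx -9.5897 \cdot 10^{6}$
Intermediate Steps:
$K{\left(Y,S \right)} = \frac{56 + Y}{-11 + S}$
$H = - \frac{475238802013}{49434}$ ($H = \left(-2033 + \frac{56 - 112}{-11 + 118}\right) \left(4726 - \frac{15127}{-9702}\right) = \left(-2033 + \frac{1}{107} \left(-56\right)\right) \left(4726 - - \frac{2161}{1386}\right) = \left(-2033 + \frac{1}{107} \left(-56\right)\right) \left(4726 + \frac{2161}{1386}\right) = \left(-2033 - \frac{56}{107}\right) \frac{6552397}{1386} = \left(- \frac{217587}{107}\right) \frac{6552397}{1386} = - \frac{475238802013}{49434} \approx -9.6136 \cdot 10^{6}$)
$H + 23938 = - \frac{475238802013}{49434} + 23938 = - \frac{474055450921}{49434}$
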